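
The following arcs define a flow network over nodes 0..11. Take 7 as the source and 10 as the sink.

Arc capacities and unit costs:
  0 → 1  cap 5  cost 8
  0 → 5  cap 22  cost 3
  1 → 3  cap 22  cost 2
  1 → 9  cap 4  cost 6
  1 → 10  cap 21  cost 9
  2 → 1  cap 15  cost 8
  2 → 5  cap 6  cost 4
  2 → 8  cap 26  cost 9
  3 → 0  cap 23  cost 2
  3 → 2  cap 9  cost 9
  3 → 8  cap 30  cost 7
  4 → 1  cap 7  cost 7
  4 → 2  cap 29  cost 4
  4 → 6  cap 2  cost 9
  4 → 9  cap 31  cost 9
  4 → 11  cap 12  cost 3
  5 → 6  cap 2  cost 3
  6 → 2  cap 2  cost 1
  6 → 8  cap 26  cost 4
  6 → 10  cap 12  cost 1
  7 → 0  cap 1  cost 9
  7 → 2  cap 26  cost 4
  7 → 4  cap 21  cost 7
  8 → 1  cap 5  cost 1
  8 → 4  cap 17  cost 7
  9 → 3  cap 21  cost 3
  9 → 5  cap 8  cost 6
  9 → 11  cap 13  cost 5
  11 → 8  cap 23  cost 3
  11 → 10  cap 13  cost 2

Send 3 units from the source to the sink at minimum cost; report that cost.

Minimum cost for 3 units: 36

shortest-cost path #1: 7→2→5→6→10 push 2 @ unit cost 12 (adds 24)
shortest-cost path #2: 7→4→11→10 push 1 @ unit cost 12 (adds 12)
total cost = 36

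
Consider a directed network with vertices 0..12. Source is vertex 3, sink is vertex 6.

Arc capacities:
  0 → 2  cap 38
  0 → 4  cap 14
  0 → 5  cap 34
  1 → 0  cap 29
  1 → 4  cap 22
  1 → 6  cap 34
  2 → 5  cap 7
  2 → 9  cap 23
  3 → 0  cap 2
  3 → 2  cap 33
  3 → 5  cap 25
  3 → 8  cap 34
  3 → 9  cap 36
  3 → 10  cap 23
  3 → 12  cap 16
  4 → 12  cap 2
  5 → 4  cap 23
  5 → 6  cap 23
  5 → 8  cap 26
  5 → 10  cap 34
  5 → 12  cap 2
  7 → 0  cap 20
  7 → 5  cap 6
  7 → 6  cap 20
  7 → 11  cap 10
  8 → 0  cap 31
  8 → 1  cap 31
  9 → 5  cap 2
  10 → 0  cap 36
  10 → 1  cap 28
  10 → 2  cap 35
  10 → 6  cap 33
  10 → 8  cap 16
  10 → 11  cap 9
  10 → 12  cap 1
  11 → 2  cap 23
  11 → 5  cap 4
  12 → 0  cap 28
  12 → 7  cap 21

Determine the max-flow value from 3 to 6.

Maximum flow value: 109

augment #1: 3→5→6 bottleneck 23, total now 23
augment #2: 3→10→6 bottleneck 23, total now 46
augment #3: 3→5→10→6 bottleneck 2, total now 48
augment #4: 3→8→1→6 bottleneck 31, total now 79
augment #5: 3→12→7→6 bottleneck 16, total now 95
augment #6: 3→0→5→10→6 bottleneck 2, total now 97
augment #7: 3→2→5→10→6 bottleneck 6, total now 103
augment #8: 3→2→5→10→1→6 bottleneck 1, total now 104
augment #9: 3→9→5→10→1→6 bottleneck 2, total now 106
augment #10: 3→8→0→4→12→7→6 bottleneck 2, total now 108
augment #11: 3→8→0→5→12→7→6 bottleneck 1, total now 109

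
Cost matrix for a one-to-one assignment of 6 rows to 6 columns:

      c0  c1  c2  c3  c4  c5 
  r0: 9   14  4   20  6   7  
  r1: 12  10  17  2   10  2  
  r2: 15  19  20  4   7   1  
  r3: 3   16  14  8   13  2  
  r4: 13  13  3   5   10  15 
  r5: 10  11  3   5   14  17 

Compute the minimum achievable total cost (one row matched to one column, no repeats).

Minimum assignment cost: 26

optimal assignment: row0→col4 (cost 6), row1→col3 (cost 2), row2→col5 (cost 1), row3→col0 (cost 3), row4→col2 (cost 3), row5→col1 (cost 11)
total = 6 + 2 + 1 + 3 + 3 + 11 = 26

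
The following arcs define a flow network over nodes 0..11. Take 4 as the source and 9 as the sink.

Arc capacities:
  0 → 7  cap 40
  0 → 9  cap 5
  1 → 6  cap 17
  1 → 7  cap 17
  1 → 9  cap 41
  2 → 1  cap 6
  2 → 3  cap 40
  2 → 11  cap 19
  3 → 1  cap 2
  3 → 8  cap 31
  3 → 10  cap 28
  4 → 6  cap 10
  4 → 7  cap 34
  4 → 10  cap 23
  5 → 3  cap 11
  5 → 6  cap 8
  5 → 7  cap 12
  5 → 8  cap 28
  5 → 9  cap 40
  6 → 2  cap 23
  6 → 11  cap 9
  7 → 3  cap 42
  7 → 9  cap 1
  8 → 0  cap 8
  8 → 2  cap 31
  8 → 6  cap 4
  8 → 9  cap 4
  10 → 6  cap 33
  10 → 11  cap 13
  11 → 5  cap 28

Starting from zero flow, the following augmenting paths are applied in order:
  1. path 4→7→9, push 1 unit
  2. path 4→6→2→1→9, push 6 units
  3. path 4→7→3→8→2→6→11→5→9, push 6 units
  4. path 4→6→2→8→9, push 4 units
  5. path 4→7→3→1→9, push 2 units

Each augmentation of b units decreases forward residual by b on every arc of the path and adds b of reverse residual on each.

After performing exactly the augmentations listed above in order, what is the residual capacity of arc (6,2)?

Residual capacity of (6,2): 19

after path 1 (4→7→9, push 1): res(6,2)=23
after path 2 (4→6→2→1→9, push 6): res(6,2)=17
after path 3 (4→7→3→8→2→6→11→5→9, push 6): res(6,2)=23
after path 4 (4→6→2→8→9, push 4): res(6,2)=19
after path 5 (4→7→3→1→9, push 2): res(6,2)=19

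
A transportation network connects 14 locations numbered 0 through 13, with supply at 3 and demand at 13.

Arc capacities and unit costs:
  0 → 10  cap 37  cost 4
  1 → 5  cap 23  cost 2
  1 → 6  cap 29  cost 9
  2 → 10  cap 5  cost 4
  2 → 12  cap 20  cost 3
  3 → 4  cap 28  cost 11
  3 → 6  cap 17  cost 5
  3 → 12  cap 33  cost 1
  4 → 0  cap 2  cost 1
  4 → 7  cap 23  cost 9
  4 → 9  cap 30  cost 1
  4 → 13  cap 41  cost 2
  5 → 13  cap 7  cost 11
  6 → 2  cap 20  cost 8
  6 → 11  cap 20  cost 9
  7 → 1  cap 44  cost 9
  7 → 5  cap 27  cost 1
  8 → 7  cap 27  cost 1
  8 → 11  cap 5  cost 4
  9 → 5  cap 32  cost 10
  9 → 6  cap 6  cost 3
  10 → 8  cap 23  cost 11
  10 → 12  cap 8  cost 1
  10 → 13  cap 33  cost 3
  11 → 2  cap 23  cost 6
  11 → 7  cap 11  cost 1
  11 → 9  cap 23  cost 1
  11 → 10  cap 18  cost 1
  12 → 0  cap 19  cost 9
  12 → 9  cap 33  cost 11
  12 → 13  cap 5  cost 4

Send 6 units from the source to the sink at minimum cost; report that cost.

Minimum cost for 6 units: 38

shortest-cost path #1: 3→12→13 push 5 @ unit cost 5 (adds 25)
shortest-cost path #2: 3→4→13 push 1 @ unit cost 13 (adds 13)
total cost = 38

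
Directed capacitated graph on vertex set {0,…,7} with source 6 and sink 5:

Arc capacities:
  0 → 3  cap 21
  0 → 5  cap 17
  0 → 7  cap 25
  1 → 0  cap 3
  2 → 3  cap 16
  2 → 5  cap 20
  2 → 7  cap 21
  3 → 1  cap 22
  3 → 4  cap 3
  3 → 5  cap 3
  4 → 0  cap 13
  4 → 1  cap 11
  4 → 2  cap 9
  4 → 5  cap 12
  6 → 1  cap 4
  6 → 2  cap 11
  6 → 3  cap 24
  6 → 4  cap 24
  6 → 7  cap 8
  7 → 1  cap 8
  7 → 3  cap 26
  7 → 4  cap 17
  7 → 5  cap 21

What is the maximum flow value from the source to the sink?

augment #1: 6→2→5 bottleneck 11, total now 11
augment #2: 6→3→5 bottleneck 3, total now 14
augment #3: 6→4→5 bottleneck 12, total now 26
augment #4: 6→7→5 bottleneck 8, total now 34
augment #5: 6→1→0→5 bottleneck 3, total now 37
augment #6: 6→4→0→5 bottleneck 12, total now 49
augment #7: 6→3→4→0→5 bottleneck 1, total now 50
augment #8: 6→3→4→2→5 bottleneck 2, total now 52

Maximum flow value: 52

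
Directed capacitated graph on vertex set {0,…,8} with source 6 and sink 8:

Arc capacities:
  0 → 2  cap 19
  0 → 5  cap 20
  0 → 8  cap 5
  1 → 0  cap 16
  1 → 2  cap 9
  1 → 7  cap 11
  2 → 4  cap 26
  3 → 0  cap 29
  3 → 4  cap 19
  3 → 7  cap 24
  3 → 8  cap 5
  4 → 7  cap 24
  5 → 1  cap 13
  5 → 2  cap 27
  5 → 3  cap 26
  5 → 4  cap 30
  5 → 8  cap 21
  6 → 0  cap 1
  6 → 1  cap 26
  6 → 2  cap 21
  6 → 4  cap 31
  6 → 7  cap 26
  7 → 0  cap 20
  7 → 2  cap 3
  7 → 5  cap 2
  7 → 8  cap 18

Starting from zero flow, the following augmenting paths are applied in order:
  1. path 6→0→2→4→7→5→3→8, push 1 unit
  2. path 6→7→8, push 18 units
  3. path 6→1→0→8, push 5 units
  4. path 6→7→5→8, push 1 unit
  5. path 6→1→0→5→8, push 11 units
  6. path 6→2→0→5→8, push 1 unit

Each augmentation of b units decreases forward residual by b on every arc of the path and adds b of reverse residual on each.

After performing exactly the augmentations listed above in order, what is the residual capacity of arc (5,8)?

Residual capacity of (5,8): 8

after path 1 (6→0→2→4→7→5→3→8, push 1): res(5,8)=21
after path 2 (6→7→8, push 18): res(5,8)=21
after path 3 (6→1→0→8, push 5): res(5,8)=21
after path 4 (6→7→5→8, push 1): res(5,8)=20
after path 5 (6→1→0→5→8, push 11): res(5,8)=9
after path 6 (6→2→0→5→8, push 1): res(5,8)=8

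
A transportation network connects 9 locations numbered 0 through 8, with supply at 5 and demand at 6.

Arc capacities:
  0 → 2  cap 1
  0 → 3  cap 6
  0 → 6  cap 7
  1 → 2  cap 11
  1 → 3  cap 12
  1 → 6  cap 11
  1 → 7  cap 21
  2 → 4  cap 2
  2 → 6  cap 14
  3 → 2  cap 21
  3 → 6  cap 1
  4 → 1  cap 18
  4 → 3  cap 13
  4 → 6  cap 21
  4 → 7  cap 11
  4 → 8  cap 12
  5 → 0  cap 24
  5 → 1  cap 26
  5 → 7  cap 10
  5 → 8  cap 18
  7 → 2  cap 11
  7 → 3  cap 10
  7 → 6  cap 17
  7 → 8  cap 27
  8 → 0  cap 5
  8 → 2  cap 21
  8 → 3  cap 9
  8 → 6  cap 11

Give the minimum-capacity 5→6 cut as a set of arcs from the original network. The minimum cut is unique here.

augment #1: 5→0→6 push 7
augment #2: 5→1→6 push 11
augment #3: 5→7→6 push 10
augment #4: 5→8→6 push 11
augment #5: 5→0→2→6 push 1
augment #6: 5→0→3→6 push 1
augment #7: 5→1→2→6 push 11
augment #8: 5→1→7→6 push 4
augment #9: 5→8→2→6 push 2
augment #10: 5→8→2→4→6 push 2
augment #11: 5→8→2→1→7→6 push 3
max flow = 63; residual-reachable set from 5 gives S-side
cut edges (S→T): {(0,6), (1,6), (2,4), (2,6), (3,6), (7,6), (8,6)} total cap 63

Min-cut arcs: {(0,6), (1,6), (2,4), (2,6), (3,6), (7,6), (8,6)} (total capacity 63)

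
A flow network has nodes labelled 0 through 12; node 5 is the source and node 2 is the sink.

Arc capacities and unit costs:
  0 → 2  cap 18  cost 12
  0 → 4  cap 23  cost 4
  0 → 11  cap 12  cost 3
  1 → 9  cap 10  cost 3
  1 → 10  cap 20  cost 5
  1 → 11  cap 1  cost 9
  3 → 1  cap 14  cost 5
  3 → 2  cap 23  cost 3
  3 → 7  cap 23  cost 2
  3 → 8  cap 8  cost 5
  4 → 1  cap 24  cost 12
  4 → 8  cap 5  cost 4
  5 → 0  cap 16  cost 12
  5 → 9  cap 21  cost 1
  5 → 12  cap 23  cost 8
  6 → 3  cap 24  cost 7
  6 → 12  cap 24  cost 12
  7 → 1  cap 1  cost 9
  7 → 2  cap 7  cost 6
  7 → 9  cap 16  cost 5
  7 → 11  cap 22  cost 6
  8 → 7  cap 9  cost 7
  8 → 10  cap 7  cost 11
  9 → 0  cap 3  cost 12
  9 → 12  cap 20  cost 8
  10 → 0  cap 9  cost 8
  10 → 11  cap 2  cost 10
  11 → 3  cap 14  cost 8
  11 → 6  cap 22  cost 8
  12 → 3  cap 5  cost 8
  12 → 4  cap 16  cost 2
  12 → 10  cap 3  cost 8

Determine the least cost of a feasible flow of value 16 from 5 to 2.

Minimum cost for 16 units: 359

shortest-cost path #1: 5→12→3→2 push 5 @ unit cost 19 (adds 95)
shortest-cost path #2: 5→0→2 push 11 @ unit cost 24 (adds 264)
total cost = 359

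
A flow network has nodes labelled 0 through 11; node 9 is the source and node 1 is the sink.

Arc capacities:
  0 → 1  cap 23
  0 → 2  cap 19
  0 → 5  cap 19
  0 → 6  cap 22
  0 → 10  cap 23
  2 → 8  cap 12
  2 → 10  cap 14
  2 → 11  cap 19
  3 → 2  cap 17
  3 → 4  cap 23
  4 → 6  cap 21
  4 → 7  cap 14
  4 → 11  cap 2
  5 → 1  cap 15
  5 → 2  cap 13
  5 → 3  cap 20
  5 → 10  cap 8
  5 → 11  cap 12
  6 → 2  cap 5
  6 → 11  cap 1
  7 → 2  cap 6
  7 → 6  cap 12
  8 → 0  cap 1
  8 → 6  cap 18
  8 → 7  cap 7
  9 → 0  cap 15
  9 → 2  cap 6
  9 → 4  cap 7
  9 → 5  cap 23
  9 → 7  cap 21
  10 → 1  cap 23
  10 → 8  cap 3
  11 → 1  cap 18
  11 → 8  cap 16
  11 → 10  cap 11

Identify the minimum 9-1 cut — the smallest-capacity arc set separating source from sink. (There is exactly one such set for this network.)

Min-cut arcs: {(4,11), (6,2), (6,11), (7,2), (9,0), (9,2), (9,5)} (total capacity 58)

augment #1: 9→0→1 push 15
augment #2: 9→5→1 push 15
augment #3: 9→2→10→1 push 6
augment #4: 9→4→11→1 push 2
augment #5: 9→5→10→1 push 8
augment #6: 9→4→6→11→1 push 1
augment #7: 9→7→2→10→1 push 6
augment #8: 9→4→6→2→10→1 push 2
augment #9: 9→4→6→2→11→1 push 2
augment #10: 9→7→6→2→11→1 push 1
max flow = 58; residual-reachable set from 9 gives S-side
cut edges (S→T): {(4,11), (6,2), (6,11), (7,2), (9,0), (9,2), (9,5)} total cap 58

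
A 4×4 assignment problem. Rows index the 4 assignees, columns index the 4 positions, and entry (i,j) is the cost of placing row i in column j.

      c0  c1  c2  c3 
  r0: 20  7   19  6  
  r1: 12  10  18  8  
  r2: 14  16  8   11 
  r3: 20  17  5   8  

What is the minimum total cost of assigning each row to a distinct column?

optimal assignment: row0→col1 (cost 7), row1→col3 (cost 8), row2→col0 (cost 14), row3→col2 (cost 5)
total = 7 + 8 + 14 + 5 = 34

Minimum assignment cost: 34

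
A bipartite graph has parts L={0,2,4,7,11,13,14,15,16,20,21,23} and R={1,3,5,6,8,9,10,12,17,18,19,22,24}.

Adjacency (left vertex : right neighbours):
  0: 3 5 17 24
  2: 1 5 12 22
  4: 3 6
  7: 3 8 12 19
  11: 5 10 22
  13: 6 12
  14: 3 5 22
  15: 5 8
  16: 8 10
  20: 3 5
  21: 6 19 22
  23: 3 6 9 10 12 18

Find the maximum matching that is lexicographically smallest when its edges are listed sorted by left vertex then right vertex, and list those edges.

|M| = 11 (so the lex-smallest maximum matching has 11 edges)
process left vertices in ascending order; for each, take the smallest-labelled available neighbour that still permits 11 edges overall, or leave it unmatched if none does
lex-smallest matching: {0-17, 2-1, 4-3, 7-12, 11-5, 13-6, 14-22, 15-8, 16-10, 21-19, 23-9}

Lex-smallest maximum matching: {(0,17), (2,1), (4,3), (7,12), (11,5), (13,6), (14,22), (15,8), (16,10), (21,19), (23,9)}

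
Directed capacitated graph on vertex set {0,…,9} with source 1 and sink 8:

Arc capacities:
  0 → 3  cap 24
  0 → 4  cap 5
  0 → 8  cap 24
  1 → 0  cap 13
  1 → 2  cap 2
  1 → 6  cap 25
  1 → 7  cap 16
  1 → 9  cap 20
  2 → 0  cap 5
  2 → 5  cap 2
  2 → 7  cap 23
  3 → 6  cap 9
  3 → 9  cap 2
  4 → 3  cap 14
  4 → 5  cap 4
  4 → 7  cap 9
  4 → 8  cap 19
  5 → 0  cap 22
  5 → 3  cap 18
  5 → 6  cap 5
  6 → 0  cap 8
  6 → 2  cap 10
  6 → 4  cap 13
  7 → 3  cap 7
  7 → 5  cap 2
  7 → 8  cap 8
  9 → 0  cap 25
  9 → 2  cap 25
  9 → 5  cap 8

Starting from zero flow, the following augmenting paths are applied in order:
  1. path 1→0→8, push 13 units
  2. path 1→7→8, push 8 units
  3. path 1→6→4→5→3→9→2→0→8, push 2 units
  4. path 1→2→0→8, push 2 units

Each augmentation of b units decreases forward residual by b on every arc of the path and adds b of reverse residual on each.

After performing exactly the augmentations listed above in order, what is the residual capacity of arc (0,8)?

Residual capacity of (0,8): 7

after path 1 (1→0→8, push 13): res(0,8)=11
after path 2 (1→7→8, push 8): res(0,8)=11
after path 3 (1→6→4→5→3→9→2→0→8, push 2): res(0,8)=9
after path 4 (1→2→0→8, push 2): res(0,8)=7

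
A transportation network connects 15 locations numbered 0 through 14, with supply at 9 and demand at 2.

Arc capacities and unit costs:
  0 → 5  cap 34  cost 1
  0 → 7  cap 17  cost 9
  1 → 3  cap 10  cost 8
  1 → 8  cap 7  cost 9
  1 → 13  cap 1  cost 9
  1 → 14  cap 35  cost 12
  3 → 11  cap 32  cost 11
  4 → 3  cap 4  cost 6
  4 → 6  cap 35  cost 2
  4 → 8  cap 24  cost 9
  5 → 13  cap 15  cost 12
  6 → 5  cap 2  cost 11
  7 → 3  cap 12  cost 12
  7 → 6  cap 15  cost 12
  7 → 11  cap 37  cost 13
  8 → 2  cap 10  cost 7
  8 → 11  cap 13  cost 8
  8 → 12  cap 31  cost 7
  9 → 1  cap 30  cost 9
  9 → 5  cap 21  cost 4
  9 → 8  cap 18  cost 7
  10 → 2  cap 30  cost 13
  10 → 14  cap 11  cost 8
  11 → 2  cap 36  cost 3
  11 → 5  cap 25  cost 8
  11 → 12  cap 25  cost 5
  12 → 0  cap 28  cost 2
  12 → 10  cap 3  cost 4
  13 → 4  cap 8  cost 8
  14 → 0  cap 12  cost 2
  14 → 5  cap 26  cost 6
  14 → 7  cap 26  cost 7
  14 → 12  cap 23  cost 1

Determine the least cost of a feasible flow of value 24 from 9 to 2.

Minimum cost for 24 units: 460

shortest-cost path #1: 9→8→2 push 10 @ unit cost 14 (adds 140)
shortest-cost path #2: 9→8→11→2 push 8 @ unit cost 18 (adds 144)
shortest-cost path #3: 9→1→8→11→2 push 5 @ unit cost 29 (adds 145)
shortest-cost path #4: 9→1→3→11→2 push 1 @ unit cost 31 (adds 31)
total cost = 460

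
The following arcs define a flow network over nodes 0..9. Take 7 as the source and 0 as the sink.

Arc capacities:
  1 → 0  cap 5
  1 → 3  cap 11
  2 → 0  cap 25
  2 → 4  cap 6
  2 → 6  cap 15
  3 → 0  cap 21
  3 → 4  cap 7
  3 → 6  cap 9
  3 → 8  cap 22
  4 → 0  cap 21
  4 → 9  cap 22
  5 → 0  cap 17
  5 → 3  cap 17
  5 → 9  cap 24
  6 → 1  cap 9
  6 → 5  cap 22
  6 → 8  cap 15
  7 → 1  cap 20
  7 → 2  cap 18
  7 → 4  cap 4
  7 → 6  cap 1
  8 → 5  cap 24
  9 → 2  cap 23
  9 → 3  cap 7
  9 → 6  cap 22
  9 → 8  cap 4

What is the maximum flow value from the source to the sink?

augment #1: 7→1→0 bottleneck 5, total now 5
augment #2: 7→2→0 bottleneck 18, total now 23
augment #3: 7→4→0 bottleneck 4, total now 27
augment #4: 7→1→3→0 bottleneck 11, total now 38
augment #5: 7→6→5→0 bottleneck 1, total now 39

Maximum flow value: 39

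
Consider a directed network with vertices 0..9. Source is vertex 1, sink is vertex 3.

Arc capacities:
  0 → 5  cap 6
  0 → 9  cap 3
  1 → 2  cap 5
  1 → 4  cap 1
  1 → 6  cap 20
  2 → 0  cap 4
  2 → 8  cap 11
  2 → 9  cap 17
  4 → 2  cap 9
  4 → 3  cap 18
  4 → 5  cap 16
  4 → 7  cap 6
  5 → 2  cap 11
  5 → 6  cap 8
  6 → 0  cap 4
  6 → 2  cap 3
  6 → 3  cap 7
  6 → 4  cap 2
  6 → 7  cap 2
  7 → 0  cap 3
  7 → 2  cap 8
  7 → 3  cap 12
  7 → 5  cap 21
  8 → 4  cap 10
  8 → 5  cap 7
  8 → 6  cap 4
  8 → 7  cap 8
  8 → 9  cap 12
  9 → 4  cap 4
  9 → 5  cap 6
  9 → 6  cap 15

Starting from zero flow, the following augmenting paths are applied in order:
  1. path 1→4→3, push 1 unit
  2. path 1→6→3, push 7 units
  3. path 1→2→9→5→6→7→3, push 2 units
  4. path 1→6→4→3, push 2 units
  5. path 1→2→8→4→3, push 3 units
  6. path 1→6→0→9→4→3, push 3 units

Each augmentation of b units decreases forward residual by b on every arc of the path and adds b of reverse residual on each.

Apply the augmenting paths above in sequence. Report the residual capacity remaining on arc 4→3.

after path 1 (1→4→3, push 1): res(4,3)=17
after path 2 (1→6→3, push 7): res(4,3)=17
after path 3 (1→2→9→5→6→7→3, push 2): res(4,3)=17
after path 4 (1→6→4→3, push 2): res(4,3)=15
after path 5 (1→2→8→4→3, push 3): res(4,3)=12
after path 6 (1→6→0→9→4→3, push 3): res(4,3)=9

Residual capacity of (4,3): 9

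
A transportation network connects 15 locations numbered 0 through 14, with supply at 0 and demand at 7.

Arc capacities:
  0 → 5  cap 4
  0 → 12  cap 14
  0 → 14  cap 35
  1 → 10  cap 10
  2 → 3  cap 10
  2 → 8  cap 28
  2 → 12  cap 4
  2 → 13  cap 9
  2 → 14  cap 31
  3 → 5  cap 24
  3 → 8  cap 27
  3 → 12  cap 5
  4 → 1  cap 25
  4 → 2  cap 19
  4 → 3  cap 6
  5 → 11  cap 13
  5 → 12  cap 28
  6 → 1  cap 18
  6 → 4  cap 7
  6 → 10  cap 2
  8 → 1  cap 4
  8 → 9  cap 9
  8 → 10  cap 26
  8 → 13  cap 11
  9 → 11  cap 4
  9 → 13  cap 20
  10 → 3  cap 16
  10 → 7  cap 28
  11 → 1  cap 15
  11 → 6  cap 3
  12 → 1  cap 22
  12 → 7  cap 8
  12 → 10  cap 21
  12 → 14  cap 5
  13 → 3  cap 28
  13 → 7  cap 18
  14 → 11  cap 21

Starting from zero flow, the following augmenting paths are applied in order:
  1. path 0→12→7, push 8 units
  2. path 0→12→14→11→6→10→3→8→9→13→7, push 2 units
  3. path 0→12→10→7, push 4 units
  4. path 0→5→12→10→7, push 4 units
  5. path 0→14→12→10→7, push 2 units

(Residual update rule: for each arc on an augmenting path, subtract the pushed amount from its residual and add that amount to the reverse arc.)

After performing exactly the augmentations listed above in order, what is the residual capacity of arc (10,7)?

Residual capacity of (10,7): 18

after path 1 (0→12→7, push 8): res(10,7)=28
after path 2 (0→12→14→11→6→10→3→8→9→13→7, push 2): res(10,7)=28
after path 3 (0→12→10→7, push 4): res(10,7)=24
after path 4 (0→5→12→10→7, push 4): res(10,7)=20
after path 5 (0→14→12→10→7, push 2): res(10,7)=18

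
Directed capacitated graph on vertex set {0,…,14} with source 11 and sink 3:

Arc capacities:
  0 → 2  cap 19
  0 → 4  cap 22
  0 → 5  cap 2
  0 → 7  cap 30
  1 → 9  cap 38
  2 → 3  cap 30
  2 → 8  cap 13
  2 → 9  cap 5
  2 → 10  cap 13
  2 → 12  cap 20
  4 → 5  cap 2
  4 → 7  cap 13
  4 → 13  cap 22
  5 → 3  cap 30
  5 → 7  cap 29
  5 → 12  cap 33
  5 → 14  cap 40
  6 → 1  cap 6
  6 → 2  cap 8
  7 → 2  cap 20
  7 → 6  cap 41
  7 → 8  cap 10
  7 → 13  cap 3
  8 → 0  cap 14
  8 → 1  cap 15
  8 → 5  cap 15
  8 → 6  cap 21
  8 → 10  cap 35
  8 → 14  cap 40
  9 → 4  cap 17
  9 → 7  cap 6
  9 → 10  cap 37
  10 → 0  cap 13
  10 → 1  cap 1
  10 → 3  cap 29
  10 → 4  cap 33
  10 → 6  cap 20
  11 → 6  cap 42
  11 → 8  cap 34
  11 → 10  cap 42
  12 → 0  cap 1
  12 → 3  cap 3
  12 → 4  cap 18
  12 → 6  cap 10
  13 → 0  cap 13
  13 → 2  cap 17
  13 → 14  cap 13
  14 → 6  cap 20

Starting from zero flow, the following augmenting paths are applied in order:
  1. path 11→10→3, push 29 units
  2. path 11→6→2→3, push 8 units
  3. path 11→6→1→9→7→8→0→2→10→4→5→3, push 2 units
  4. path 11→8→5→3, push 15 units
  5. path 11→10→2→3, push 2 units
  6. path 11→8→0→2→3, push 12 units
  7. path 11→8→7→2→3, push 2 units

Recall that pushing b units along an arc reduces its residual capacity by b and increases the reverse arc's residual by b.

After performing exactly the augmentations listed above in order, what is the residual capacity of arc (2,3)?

after path 1 (11→10→3, push 29): res(2,3)=30
after path 2 (11→6→2→3, push 8): res(2,3)=22
after path 3 (11→6→1→9→7→8→0→2→10→4→5→3, push 2): res(2,3)=22
after path 4 (11→8→5→3, push 15): res(2,3)=22
after path 5 (11→10→2→3, push 2): res(2,3)=20
after path 6 (11→8→0→2→3, push 12): res(2,3)=8
after path 7 (11→8→7→2→3, push 2): res(2,3)=6

Residual capacity of (2,3): 6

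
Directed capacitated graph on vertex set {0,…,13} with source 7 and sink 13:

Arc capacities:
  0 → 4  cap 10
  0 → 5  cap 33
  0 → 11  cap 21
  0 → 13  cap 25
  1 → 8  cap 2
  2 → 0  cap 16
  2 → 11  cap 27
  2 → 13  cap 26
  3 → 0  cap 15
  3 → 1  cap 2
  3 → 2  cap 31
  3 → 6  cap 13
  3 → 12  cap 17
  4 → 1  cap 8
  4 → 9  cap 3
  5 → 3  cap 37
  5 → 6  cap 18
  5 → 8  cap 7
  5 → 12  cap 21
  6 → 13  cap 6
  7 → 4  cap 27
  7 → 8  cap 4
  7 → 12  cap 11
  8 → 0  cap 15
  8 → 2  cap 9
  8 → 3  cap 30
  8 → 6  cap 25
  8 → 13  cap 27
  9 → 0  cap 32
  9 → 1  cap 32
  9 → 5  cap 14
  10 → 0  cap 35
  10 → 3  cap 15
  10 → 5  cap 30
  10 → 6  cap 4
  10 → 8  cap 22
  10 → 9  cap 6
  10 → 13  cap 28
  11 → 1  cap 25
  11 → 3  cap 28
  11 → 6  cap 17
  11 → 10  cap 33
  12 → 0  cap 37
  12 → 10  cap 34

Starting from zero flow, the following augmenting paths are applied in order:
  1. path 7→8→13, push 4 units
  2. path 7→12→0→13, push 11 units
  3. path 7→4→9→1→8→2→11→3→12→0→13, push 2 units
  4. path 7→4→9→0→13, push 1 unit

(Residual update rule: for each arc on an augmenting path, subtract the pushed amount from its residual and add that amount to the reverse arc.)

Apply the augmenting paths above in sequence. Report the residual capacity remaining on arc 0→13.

Residual capacity of (0,13): 11

after path 1 (7→8→13, push 4): res(0,13)=25
after path 2 (7→12→0→13, push 11): res(0,13)=14
after path 3 (7→4→9→1→8→2→11→3→12→0→13, push 2): res(0,13)=12
after path 4 (7→4→9→0→13, push 1): res(0,13)=11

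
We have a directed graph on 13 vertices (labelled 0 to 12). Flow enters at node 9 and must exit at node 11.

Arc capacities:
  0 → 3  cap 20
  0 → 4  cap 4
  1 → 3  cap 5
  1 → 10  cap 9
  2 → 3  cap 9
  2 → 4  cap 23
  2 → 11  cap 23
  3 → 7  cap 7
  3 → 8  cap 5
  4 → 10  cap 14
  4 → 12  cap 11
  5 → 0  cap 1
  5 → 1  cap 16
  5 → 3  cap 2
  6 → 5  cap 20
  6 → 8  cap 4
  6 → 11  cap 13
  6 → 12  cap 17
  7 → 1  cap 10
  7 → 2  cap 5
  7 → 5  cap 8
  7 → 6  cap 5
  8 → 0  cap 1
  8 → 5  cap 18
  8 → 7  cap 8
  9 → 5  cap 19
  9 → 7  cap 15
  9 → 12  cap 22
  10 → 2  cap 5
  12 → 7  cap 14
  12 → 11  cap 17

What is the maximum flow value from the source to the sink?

Maximum flow value: 32

augment #1: 9→12→11 bottleneck 17, total now 17
augment #2: 9→7→2→11 bottleneck 5, total now 22
augment #3: 9→7→6→11 bottleneck 5, total now 27
augment #4: 9→5→1→10→2→11 bottleneck 5, total now 32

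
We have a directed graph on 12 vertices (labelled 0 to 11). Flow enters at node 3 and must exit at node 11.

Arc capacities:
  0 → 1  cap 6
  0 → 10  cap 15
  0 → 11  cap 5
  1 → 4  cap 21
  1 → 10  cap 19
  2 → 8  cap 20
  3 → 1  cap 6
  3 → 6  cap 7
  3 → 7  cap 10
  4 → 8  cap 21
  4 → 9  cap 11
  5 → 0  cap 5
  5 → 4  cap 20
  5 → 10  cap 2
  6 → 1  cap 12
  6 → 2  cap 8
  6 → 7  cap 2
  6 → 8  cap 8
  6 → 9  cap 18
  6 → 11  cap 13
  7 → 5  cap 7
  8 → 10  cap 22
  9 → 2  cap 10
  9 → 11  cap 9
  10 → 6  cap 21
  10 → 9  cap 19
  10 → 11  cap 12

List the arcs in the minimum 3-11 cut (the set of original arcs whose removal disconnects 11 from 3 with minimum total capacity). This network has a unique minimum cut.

augment #1: 3→6→11 push 7
augment #2: 3→1→10→11 push 6
augment #3: 3→7→5→0→11 push 5
augment #4: 3→7→5→10→11 push 2
max flow = 20; residual-reachable set from 3 gives S-side
cut edges (S→T): {(3,1), (3,6), (7,5)} total cap 20

Min-cut arcs: {(3,1), (3,6), (7,5)} (total capacity 20)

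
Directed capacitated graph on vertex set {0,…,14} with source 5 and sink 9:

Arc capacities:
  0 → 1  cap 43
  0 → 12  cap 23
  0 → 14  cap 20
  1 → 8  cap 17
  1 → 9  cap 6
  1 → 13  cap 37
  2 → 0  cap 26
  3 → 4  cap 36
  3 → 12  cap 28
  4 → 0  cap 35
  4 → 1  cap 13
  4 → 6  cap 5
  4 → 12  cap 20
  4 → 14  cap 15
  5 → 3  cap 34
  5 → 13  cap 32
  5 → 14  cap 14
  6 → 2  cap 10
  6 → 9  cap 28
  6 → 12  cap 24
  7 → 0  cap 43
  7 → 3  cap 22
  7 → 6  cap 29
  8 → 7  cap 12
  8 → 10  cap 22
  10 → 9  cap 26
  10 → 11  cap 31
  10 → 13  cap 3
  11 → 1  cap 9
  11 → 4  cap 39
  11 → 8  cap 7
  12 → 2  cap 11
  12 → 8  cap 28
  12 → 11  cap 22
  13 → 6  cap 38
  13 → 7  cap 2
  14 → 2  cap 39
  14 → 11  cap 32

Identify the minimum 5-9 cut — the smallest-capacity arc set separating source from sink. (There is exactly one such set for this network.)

augment #1: 5→13→6→9 push 28
augment #2: 5→3→4→1→9 push 6
augment #3: 5→3→12→8→10→9 push 22
max flow = 56; residual-reachable set from 5 gives S-side
cut edges (S→T): {(1,9), (6,9), (8,10)} total cap 56

Min-cut arcs: {(1,9), (6,9), (8,10)} (total capacity 56)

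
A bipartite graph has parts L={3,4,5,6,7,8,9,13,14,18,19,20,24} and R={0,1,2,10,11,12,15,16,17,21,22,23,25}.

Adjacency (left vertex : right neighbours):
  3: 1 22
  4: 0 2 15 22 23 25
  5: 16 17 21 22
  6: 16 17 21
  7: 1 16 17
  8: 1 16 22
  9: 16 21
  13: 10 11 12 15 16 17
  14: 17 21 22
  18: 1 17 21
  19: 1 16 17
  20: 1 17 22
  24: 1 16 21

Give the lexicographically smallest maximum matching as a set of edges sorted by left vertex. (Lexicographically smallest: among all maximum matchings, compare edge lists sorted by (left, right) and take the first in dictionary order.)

Lex-smallest maximum matching: {(3,1), (4,0), (5,16), (6,17), (8,22), (9,21), (13,10)}

|M| = 7 (so the lex-smallest maximum matching has 7 edges)
process left vertices in ascending order; for each, take the smallest-labelled available neighbour that still permits 7 edges overall, or leave it unmatched if none does
lex-smallest matching: {3-1, 4-0, 5-16, 6-17, 8-22, 9-21, 13-10}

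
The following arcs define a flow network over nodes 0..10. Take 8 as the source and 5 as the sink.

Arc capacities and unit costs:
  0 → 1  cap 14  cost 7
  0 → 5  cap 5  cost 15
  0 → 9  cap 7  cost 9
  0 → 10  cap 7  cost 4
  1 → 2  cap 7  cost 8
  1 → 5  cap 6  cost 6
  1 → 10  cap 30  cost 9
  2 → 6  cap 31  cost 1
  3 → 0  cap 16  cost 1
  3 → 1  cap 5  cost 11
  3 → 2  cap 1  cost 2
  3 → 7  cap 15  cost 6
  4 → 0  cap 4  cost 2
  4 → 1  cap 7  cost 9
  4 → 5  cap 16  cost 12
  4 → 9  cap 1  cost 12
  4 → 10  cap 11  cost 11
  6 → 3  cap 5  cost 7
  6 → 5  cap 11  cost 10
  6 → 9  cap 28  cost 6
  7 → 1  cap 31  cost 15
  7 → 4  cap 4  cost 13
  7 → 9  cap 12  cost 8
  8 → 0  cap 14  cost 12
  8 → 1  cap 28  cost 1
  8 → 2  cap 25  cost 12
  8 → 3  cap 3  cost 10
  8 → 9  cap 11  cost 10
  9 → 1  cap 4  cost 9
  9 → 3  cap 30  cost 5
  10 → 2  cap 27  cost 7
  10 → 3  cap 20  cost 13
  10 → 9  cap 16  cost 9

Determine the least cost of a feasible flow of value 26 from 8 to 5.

shortest-cost path #1: 8→1→5 push 6 @ unit cost 7 (adds 42)
shortest-cost path #2: 8→1→2→6→5 push 7 @ unit cost 20 (adds 140)
shortest-cost path #3: 8→2→6→5 push 4 @ unit cost 23 (adds 92)
shortest-cost path #4: 8→3→0→5 push 3 @ unit cost 26 (adds 78)
shortest-cost path #5: 8→0→5 push 2 @ unit cost 27 (adds 54)
shortest-cost path #6: 8→0→3→7→4→5 push 3 @ unit cost 42 (adds 126)
shortest-cost path #7: 8→9→3→7→4→5 push 1 @ unit cost 46 (adds 46)
total cost = 578

Minimum cost for 26 units: 578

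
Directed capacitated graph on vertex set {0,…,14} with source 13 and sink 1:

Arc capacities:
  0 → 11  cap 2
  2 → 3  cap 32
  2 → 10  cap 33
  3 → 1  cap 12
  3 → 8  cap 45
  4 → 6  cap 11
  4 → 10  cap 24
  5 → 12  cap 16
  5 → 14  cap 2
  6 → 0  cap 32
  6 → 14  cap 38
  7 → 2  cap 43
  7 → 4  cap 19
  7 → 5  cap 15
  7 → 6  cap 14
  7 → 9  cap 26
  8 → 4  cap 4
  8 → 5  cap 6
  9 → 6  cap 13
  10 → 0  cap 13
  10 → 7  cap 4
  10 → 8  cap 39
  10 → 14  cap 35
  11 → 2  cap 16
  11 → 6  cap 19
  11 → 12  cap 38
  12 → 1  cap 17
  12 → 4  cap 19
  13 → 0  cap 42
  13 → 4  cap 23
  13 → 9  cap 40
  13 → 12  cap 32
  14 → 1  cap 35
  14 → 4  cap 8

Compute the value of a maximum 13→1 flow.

Maximum flow value: 58

augment #1: 13→12→1 bottleneck 17, total now 17
augment #2: 13→4→6→14→1 bottleneck 11, total now 28
augment #3: 13→4→10→14→1 bottleneck 12, total now 40
augment #4: 13→9→6→14→1 bottleneck 12, total now 52
augment #5: 13→0→11→2→3→1 bottleneck 2, total now 54
augment #6: 13→12→4→10→7→2→3→1 bottleneck 4, total now 58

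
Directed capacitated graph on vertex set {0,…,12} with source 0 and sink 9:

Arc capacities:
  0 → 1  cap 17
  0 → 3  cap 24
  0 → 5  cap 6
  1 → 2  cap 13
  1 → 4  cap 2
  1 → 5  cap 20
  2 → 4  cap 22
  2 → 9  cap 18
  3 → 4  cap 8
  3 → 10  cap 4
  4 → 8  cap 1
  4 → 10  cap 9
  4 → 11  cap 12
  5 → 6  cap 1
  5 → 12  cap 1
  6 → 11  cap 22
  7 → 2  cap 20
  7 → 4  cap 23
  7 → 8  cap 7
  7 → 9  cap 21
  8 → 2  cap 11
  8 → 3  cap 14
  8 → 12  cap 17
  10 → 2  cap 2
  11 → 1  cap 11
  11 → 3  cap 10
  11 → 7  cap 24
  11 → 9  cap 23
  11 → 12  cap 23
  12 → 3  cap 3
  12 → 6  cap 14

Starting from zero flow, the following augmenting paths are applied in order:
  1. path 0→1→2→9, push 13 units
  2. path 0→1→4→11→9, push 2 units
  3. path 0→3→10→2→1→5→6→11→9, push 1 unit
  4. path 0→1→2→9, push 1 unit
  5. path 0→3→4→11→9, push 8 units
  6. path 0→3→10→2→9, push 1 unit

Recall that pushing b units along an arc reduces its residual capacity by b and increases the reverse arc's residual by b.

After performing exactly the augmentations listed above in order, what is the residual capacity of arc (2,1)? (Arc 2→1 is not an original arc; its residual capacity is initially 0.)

after path 1 (0→1→2→9, push 13): res(2,1)=13
after path 2 (0→1→4→11→9, push 2): res(2,1)=13
after path 3 (0→3→10→2→1→5→6→11→9, push 1): res(2,1)=12
after path 4 (0→1→2→9, push 1): res(2,1)=13
after path 5 (0→3→4→11→9, push 8): res(2,1)=13
after path 6 (0→3→10→2→9, push 1): res(2,1)=13

Residual capacity of (2,1): 13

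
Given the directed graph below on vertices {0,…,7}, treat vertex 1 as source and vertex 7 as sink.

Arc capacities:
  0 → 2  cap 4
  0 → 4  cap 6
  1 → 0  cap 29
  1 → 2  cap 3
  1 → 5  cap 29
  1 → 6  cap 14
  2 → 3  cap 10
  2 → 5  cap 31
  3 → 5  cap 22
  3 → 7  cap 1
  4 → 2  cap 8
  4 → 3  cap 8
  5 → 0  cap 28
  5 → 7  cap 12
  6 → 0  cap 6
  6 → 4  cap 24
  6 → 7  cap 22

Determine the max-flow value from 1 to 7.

Maximum flow value: 27

augment #1: 1→5→7 bottleneck 12, total now 12
augment #2: 1→6→7 bottleneck 14, total now 26
augment #3: 1→2→3→7 bottleneck 1, total now 27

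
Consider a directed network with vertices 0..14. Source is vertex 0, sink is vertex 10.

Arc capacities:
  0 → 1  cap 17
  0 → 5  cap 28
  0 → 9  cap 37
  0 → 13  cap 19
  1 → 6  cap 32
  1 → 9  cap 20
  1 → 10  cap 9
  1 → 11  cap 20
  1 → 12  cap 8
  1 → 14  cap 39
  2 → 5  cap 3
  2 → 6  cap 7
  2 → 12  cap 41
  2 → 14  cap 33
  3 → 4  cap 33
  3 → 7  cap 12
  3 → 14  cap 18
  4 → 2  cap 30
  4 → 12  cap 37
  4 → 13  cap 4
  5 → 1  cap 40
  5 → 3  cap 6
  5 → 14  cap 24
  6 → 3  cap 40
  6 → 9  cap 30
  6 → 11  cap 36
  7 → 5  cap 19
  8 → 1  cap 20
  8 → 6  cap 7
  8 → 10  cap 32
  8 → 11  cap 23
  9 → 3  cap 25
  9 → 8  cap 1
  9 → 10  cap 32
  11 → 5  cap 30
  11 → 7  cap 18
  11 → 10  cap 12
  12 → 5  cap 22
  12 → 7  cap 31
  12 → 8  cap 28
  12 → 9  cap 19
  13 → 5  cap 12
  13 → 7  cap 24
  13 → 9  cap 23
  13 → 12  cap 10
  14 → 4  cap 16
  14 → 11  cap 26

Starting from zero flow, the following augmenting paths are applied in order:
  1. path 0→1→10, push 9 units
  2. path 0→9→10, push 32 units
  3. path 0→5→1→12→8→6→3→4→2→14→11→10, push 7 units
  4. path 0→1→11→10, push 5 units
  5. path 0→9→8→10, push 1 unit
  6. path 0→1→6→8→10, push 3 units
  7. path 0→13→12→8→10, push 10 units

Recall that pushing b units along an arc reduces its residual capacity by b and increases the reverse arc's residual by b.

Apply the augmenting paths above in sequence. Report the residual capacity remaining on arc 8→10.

Residual capacity of (8,10): 18

after path 1 (0→1→10, push 9): res(8,10)=32
after path 2 (0→9→10, push 32): res(8,10)=32
after path 3 (0→5→1→12→8→6→3→4→2→14→11→10, push 7): res(8,10)=32
after path 4 (0→1→11→10, push 5): res(8,10)=32
after path 5 (0→9→8→10, push 1): res(8,10)=31
after path 6 (0→1→6→8→10, push 3): res(8,10)=28
after path 7 (0→13→12→8→10, push 10): res(8,10)=18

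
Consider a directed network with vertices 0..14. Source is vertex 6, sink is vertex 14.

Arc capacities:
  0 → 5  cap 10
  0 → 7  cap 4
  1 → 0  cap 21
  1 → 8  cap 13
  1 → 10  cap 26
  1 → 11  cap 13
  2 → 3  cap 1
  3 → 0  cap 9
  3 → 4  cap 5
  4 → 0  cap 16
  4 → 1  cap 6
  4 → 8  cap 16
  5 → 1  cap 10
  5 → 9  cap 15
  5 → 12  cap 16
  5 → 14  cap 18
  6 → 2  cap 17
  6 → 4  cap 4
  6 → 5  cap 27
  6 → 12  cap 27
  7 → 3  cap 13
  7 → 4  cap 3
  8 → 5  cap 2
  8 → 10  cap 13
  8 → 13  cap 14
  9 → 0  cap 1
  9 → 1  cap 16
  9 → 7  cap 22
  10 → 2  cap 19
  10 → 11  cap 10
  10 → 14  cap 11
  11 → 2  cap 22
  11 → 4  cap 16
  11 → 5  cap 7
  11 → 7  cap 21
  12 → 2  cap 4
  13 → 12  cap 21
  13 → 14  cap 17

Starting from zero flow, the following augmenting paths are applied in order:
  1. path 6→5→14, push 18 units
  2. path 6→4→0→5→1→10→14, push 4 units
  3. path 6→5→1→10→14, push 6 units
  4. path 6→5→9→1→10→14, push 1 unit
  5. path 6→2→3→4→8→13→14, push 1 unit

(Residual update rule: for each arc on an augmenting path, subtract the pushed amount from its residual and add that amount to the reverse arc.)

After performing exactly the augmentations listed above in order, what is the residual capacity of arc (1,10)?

Residual capacity of (1,10): 15

after path 1 (6→5→14, push 18): res(1,10)=26
after path 2 (6→4→0→5→1→10→14, push 4): res(1,10)=22
after path 3 (6→5→1→10→14, push 6): res(1,10)=16
after path 4 (6→5→9→1→10→14, push 1): res(1,10)=15
after path 5 (6→2→3→4→8→13→14, push 1): res(1,10)=15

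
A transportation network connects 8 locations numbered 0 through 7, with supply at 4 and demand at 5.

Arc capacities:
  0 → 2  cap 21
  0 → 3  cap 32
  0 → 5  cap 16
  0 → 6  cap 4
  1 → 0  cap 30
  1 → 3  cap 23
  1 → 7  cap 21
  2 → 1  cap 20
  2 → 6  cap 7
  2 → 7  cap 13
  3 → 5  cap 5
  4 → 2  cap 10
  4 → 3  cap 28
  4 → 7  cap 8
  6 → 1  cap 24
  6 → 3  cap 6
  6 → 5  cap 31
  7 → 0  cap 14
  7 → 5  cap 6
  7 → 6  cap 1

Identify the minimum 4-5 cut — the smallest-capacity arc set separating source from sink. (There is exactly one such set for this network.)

Min-cut arcs: {(3,5), (4,2), (4,7)} (total capacity 23)

augment #1: 4→3→5 push 5
augment #2: 4→7→5 push 6
augment #3: 4→2→6→5 push 7
augment #4: 4→7→0→5 push 2
augment #5: 4→2→1→0→5 push 3
max flow = 23; residual-reachable set from 4 gives S-side
cut edges (S→T): {(3,5), (4,2), (4,7)} total cap 23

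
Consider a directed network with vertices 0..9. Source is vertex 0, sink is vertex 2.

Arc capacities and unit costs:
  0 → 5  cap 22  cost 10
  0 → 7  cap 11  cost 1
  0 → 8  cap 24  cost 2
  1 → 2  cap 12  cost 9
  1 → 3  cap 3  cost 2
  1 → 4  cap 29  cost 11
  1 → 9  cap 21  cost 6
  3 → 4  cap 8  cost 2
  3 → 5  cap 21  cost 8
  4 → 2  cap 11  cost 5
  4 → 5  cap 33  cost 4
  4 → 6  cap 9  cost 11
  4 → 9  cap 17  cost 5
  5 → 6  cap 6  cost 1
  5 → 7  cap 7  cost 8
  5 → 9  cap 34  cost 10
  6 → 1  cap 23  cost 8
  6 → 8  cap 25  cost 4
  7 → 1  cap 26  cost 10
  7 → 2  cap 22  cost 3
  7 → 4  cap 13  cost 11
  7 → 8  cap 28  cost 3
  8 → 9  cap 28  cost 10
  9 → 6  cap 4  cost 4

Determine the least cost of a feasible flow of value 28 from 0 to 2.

Minimum cost for 28 units: 491

shortest-cost path #1: 0→7→2 push 11 @ unit cost 4 (adds 44)
shortest-cost path #2: 0→5→7→2 push 7 @ unit cost 21 (adds 147)
shortest-cost path #3: 0→5→6→1→2 push 6 @ unit cost 28 (adds 168)
shortest-cost path #4: 0→8→9→6→1→2 push 4 @ unit cost 33 (adds 132)
total cost = 491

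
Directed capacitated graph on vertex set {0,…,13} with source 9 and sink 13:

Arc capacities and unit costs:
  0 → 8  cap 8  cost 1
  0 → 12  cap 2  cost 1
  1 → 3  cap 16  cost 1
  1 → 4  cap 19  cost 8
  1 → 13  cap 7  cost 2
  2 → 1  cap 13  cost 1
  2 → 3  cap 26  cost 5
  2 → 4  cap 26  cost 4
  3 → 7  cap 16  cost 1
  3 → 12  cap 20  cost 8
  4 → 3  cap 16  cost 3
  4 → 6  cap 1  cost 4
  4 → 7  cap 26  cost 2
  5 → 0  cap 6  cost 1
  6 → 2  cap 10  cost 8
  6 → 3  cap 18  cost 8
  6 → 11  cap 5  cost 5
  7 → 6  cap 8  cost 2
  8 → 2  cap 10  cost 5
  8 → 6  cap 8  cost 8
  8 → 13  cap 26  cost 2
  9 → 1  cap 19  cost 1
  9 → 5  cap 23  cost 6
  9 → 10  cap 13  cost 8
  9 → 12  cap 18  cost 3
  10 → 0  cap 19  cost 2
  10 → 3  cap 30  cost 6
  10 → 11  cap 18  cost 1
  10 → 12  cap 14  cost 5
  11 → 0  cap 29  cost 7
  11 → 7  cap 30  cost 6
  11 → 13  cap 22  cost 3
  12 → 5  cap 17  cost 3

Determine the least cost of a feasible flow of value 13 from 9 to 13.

shortest-cost path #1: 9→1→13 push 7 @ unit cost 3 (adds 21)
shortest-cost path #2: 9→5→0→8→13 push 6 @ unit cost 10 (adds 60)
total cost = 81

Minimum cost for 13 units: 81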